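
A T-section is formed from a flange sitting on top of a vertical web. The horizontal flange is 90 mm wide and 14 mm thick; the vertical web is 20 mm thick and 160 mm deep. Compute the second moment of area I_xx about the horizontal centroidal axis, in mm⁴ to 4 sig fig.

I_xx ≈ 1.369 × 10⁷ mm⁴

Split into non-overlapping primitives; take the origin at the lower-left of the bounding box.
Flange: 90 × 14, A = 1 260 mm², y = 167 mm, Ī = 20 580 mm⁴.
Web: 20 × 160, A = 3 200 mm², y = 80 mm, Ī = 6 826 667 mm⁴.
Centroid: ȳ = ΣA·y / ΣA = 104.578 mm.
Transfer each piece to the horizontal centroidal axis using Ī + A·d² with d = y − 104.578:
  flange: d = 62.4215 mm → contributes +4 930 103 mm⁴
  web: d = -24.5785 mm → contributes +8 759 791 mm⁴
Total I = 13 689 894 mm⁴.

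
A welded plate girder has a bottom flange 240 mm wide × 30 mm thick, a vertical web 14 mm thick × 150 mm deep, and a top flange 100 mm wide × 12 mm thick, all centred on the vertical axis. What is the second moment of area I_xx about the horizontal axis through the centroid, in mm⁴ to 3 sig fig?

I_xx ≈ 4.18 × 10⁷ mm⁴

Split into non-overlapping primitives; take the origin at the lower-left of the bounding box.
Bottom plate: 240 × 30, A = 7 200 mm², y = 15 mm, Ī = 540 000 mm⁴.
Web plate: 14 × 150, A = 2 100 mm², y = 105 mm, Ī = 3 937 500 mm⁴.
Top plate: 100 × 12, A = 1 200 mm², y = 186 mm, Ī = 14 400 mm⁴.
Centroid: ȳ = ΣA·y / ΣA = 52.543 mm.
Transfer each piece to the horizontal axis through the centroid using Ī + A·d² with d = y − 52.543:
  bottom plate: d = -37.543 mm → contributes +10 688 156 mm⁴
  web plate: d = 52.457 mm → contributes +9 716 179 mm⁴
  top plate: d = 133.46 mm → contributes +21 387 371 mm⁴
Total I = 41 791 706 mm⁴.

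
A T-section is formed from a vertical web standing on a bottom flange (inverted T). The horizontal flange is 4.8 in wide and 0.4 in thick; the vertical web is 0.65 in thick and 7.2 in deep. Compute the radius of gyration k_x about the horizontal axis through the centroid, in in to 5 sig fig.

k_x ≈ 2.4588 in

Break the section into simple shapes (no overlaps), measuring from the bottom-left corner of the bounding box.
Flange: 4.8 × 0.4, A = 1.92 in², y = 0.2 in, Ī = 0.0256 in⁴.
Web: 0.65 × 7.2, A = 4.68 in², y = 4 in, Ī = 20.2176 in⁴.
Centroid: ȳ = ΣA·y / ΣA = 2.894545 in.
Transfer each piece to the horizontal axis through the centroid using Ī + A·d² with d = y − 2.894545:
  flange: d = -2.694545 in → contributes +13.9659 in⁴
  web: d = 1.105455 in → contributes +25.9367 in⁴
Total I = 39.9026 in⁴.
Radius of gyration: k = √(I/A) = √(39.9026 / 6.6) = 2.458831 in.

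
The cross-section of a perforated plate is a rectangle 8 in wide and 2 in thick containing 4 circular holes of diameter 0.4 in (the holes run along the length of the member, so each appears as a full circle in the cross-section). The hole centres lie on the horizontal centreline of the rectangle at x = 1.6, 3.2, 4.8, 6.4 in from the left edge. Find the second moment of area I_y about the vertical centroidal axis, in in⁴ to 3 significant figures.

Treat the section as a set of non-overlapping primitives; coordinates are from the bounding-box lower-left.
Plate: 8 × 2, A = 16 in², x = 4 in, Ī = 85.333 in⁴.
Hole 1 (subtracted): ⌀0.4, A = 0.12566 in², x = 1.6 in, Ī = 0.0012566 in⁴.
Hole 2 (subtracted): ⌀0.4, A = 0.12566 in², x = 3.2 in, Ī = 0.0012566 in⁴.
Hole 3 (subtracted): ⌀0.4, A = 0.12566 in², x = 4.8 in, Ī = 0.0012566 in⁴.
Hole 4 (subtracted): ⌀0.4, A = 0.12566 in², x = 6.4 in, Ī = 0.0012566 in⁴.
By symmetry the centroid is at mid-width, x̄ = 4 in.
Transfer each piece to the vertical centroidal axis using Ī + A·d² with d = x − 4:
  plate: d = 0 in → contributes +85.333 in⁴
  hole 1: d = -2.4 in → contributes −0.72508 in⁴
  hole 2: d = -0.8 in → contributes −0.081681 in⁴
  hole 3: d = 0.8 in → contributes −0.081681 in⁴
  hole 4: d = 2.4 in → contributes −0.72508 in⁴
Total I = 83.72 in⁴.

I_y ≈ 83.7 in⁴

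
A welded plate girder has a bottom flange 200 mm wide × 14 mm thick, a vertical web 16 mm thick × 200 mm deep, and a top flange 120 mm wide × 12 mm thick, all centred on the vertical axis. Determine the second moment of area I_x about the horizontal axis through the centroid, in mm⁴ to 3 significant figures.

I_x ≈ 5.61 × 10⁷ mm⁴

Treat the section as a set of non-overlapping primitives; coordinates are from the bounding-box lower-left.
Bottom plate: 200 × 14, A = 2 800 mm², y = 7 mm, Ī = 45 733 mm⁴.
Web plate: 16 × 200, A = 3 200 mm², y = 114 mm, Ī = 10 666 667 mm⁴.
Top plate: 120 × 12, A = 1 440 mm², y = 220 mm, Ī = 17 280 mm⁴.
Centroid: ȳ = ΣA·y / ΣA = 94.247 mm.
Transfer each piece to the horizontal axis through the centroid using Ī + A·d² with d = y − 94.247:
  bottom plate: d = -87.247 mm → contributes +21 359 595 mm⁴
  web plate: d = 19.753 mm → contributes +11 915 206 mm⁴
  top plate: d = 125.75 mm → contributes +22 789 064 mm⁴
Total I = 56 063 865 mm⁴.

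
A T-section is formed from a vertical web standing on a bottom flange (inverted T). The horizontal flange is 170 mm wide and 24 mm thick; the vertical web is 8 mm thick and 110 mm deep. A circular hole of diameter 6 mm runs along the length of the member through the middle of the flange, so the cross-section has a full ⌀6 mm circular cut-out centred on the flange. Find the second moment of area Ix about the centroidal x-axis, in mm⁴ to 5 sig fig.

Ix ≈ 4.3285 × 10⁶ mm⁴

Break the section into simple shapes (no overlaps), measuring from the bottom-left corner of the bounding box.
Flange: 170 × 24, A = 4 080 mm², y = 12 mm, Ī = 195 840 mm⁴.
Web: 8 × 110, A = 880 mm², y = 79 mm, Ī = 887333.3 mm⁴.
Hole (subtracted): ⌀6, A = 28.27433 mm², y = 12 mm, Ī = 63.61725 mm⁴.
Centroid: ȳ = ΣA·y / ΣA = 23.95525 mm.
Transfer each piece to the centroidal x-axis using Ī + A·d² with d = y − 23.95525:
  flange: d = -11.95525 mm → contributes +778 986 mm⁴
  web: d = 55.04475 mm → contributes +3 553 667 mm⁴
  hole: d = -11.95525 mm → contributes −4104.809 mm⁴
Total I = 4 328 548 mm⁴.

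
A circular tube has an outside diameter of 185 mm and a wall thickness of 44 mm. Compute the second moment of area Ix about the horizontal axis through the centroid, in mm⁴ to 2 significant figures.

Ix ≈ 5.3 × 10⁷ mm⁴

Decompose the section into non-overlapping parts with the origin at the bottom-left of its bounding rectangle.
Outer circle: ⌀185, A = 26 880 mm², y = 92.5 mm, Ī = 57 498 539 mm⁴.
Bore (subtracted): ⌀97, A = 7 390 mm², y = 92.5 mm, Ī = 4 345 671 mm⁴.
By symmetry the centroid is at mid-height, ȳ = 92.5 mm.
All pieces are centred on the horizontal axis through the centroid, so I = ΣĪ (holes subtracted) = 53 152 868 mm⁴.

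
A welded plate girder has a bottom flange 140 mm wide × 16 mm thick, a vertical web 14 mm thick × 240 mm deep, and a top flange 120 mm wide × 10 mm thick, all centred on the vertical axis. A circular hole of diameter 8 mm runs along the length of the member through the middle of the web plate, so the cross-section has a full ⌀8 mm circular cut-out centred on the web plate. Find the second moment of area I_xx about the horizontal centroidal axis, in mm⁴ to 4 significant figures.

I_xx ≈ 6.887 × 10⁷ mm⁴

Decompose the section into non-overlapping parts with the origin at the bottom-left of its bounding rectangle.
Bottom plate: 140 × 16, A = 2 240 mm², y = 8 mm, Ī = 47786.7 mm⁴.
Web plate: 14 × 240, A = 3 360 mm², y = 136 mm, Ī = 16 128 000 mm⁴.
Top plate: 120 × 10, A = 1 200 mm², y = 261 mm, Ī = 10 000 mm⁴.
Hole (subtracted): ⌀8, A = 50.2655 mm², y = 136 mm, Ī = 201.062 mm⁴.
Centroid: ȳ = ΣA·y / ΣA = 115.744 mm.
Transfer each piece to the horizontal centroidal axis using Ī + A·d² with d = y − 115.744:
  bottom plate: d = -107.744 mm → contributes +26 051 618 mm⁴
  web plate: d = 20.2556 mm → contributes +17 506 574 mm⁴
  top plate: d = 145.256 mm → contributes +25 329 031 mm⁴
  hole: d = 20.2556 mm → contributes −20824.5 mm⁴
Total I = 68 866 398 mm⁴.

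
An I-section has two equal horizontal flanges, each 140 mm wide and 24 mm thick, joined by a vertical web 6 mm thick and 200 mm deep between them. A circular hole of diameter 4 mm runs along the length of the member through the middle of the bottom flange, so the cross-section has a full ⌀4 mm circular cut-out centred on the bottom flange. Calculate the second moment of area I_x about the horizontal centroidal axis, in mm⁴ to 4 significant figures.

Treat the section as a set of non-overlapping primitives; coordinates are from the bounding-box lower-left.
Bottom flange: 140 × 24, A = 3 360 mm², y = 12 mm, Ī = 161 280 mm⁴.
Web: 6 × 200, A = 1 200 mm², y = 124 mm, Ī = 4 000 000 mm⁴.
Top flange: 140 × 24, A = 3 360 mm², y = 236 mm, Ī = 161 280 mm⁴.
Hole (subtracted): ⌀4, A = 12.5664 mm², y = 12 mm, Ī = 12.5664 mm⁴.
Centroid: ȳ = ΣA·y / ΣA = 124.178 mm.
Transfer each piece to the horizontal centroidal axis using Ī + A·d² with d = y − 124.178:
  bottom flange: d = -112.178 mm → contributes +42 443 188 mm⁴
  web: d = -0.177989 mm → contributes +4 000 038 mm⁴
  top flange: d = 111.822 mm → contributes +42 175 265 mm⁴
  hole: d = -112.178 mm → contributes −158 147 mm⁴
Total I = 88 460 344 mm⁴.

I_x ≈ 8.846 × 10⁷ mm⁴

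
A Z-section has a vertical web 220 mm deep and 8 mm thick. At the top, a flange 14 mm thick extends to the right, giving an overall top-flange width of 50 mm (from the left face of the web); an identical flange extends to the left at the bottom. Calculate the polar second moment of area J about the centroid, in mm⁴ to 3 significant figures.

J ≈ 2.05 × 10⁷ mm⁴

Break the section into simple shapes (no overlaps), measuring from the bottom-left corner of the bounding box.
Web: 8 × 220, A = 1 760 mm², y = 110 mm, Ī = 7 098 667 mm⁴.
Top flange (beyond web): 42 × 14, A = 588 mm², y = 213 mm, Ī = 9 604 mm⁴.
Bottom flange (beyond web): 42 × 14, A = 588 mm², y = 7 mm, Ī = 9 604 mm⁴.
Centroid: ȳ = ΣA·y / ΣA = 110 mm.
Transfer each piece to the centroidal x-axis using Ī + A·d² with d = y − 110:
  web: d = 0 mm → contributes +7 098 667 mm⁴
  top flange (beyond web): d = 103 mm → contributes +6 247 696 mm⁴
  bottom flange (beyond web): d = -103 mm → contributes +6 247 696 mm⁴
Total I = 19 594 059 mm⁴.
For the y-axis: x̄ = 46 mm.
Repeating about the centroidal y-axis gives I_y = 917 259 mm⁴.
Polar second moment: J = I_x + I_y = 20 511 317 mm⁴.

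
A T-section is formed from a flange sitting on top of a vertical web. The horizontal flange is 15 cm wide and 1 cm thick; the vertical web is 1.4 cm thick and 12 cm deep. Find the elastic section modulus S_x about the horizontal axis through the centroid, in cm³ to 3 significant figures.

S_x ≈ 59.3 cm³

Decompose the section into non-overlapping parts with the origin at the bottom-left of its bounding rectangle.
Flange: 15 × 1, A = 15 cm², y = 12.5 cm, Ī = 1.25 cm⁴.
Web: 1.4 × 12, A = 16.8 cm², y = 6 cm, Ī = 201.6 cm⁴.
Centroid: ȳ = ΣA·y / ΣA = 9.066 cm.
Transfer each piece to the horizontal axis through the centroid using Ī + A·d² with d = y − 9.066:
  flange: d = 3.434 cm → contributes +178.13 cm⁴
  web: d = -3.066 cm → contributes +359.53 cm⁴
Total I = 537.66 cm⁴.
Extreme fibre distance c = 9.066 cm; S = I/c = 59.305 cm³.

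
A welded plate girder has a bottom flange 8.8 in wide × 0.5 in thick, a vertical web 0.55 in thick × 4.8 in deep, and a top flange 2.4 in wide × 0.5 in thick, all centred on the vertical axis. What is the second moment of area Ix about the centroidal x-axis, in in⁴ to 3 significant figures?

Ix ≈ 35.8 in⁴

Break the section into simple shapes (no overlaps), measuring from the bottom-left corner of the bounding box.
Bottom plate: 8.8 × 0.5, A = 4.4 in², y = 0.25 in, Ī = 0.091667 in⁴.
Web plate: 0.55 × 4.8, A = 2.64 in², y = 2.9 in, Ī = 5.0688 in⁴.
Top plate: 2.4 × 0.5, A = 1.2 in², y = 5.55 in, Ī = 0.025 in⁴.
Centroid: ȳ = ΣA·y / ΣA = 1.8709 in.
Transfer each piece to the centroidal x-axis using Ī + A·d² with d = y − 1.8709:
  bottom plate: d = -1.6209 in → contributes +11.651 in⁴
  web plate: d = 1.0291 in → contributes +7.8648 in⁴
  top plate: d = 3.6791 in → contributes +16.268 in⁴
Total I = 35.784 in⁴.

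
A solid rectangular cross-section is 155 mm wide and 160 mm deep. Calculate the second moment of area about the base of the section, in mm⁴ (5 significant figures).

I_base ≈ 2.1163 × 10⁸ mm⁴

The section: 155 × 160, A = 24 800 mm², y = 80 mm, Ī = 52 906 667 mm⁴.
Transfer it to the bottom edge using Ī + A·d² with d = y − 0:
  the section: d = 80 mm → contributes +211 626 667 mm⁴
Total I = 211 626 667 mm⁴.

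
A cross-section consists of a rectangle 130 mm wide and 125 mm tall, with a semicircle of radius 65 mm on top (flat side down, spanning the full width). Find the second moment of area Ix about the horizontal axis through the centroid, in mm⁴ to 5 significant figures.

Treat the section as a set of non-overlapping primitives; coordinates are from the bounding-box lower-left.
Rectangular body: 130 × 125, A = 16 250 mm², y = 62.5 mm, Ī = 21 158 854 mm⁴.
Semicircular cap: semicircle r = 65, A = 6636.614 mm², y = 152.5869 mm, Ī = 1 959 230 mm⁴.
Centroid: ȳ = ΣA·y / ΣA = 88.62321 mm.
Transfer each piece to the horizontal axis through the centroid using Ī + A·d² with d = y − 88.62321:
  rectangular body: d = -26.12321 mm → contributes +32 248 210 mm⁴
  semicircular cap: d = 63.96365 mm → contributes +29 111 934 mm⁴
Total I = 61 360 144 mm⁴.

Ix ≈ 6.1360 × 10⁷ mm⁴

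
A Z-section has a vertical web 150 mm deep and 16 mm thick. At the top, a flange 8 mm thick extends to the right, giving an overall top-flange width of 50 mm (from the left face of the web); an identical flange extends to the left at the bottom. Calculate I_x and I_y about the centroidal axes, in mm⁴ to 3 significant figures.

I_x ≈ 7.25 × 10⁶ mm⁴, I_y ≈ 4.44 × 10⁵ mm⁴

Treat the section as a set of non-overlapping primitives; coordinates are from the bounding-box lower-left.
Web: 16 × 150, A = 2 400 mm², y = 75 mm, Ī = 4 500 000 mm⁴.
Top flange (beyond web): 34 × 8, A = 272 mm², y = 146 mm, Ī = 1450.7 mm⁴.
Bottom flange (beyond web): 34 × 8, A = 272 mm², y = 4 mm, Ī = 1450.7 mm⁴.
Centroid: ȳ = ΣA·y / ΣA = 75 mm.
Transfer each piece to the centroidal x-axis using Ī + A·d² with d = y − 75:
  web: d = 0 mm → contributes +4 500 000 mm⁴
  top flange (beyond web): d = 71 mm → contributes +1 372 603 mm⁴
  bottom flange (beyond web): d = -71 mm → contributes +1 372 603 mm⁴
Total I = 7 245 205 mm⁴.
For the y-axis: x̄ = 42 mm.
Repeating about the centroidal y-axis gives I_y = 443 605 mm⁴.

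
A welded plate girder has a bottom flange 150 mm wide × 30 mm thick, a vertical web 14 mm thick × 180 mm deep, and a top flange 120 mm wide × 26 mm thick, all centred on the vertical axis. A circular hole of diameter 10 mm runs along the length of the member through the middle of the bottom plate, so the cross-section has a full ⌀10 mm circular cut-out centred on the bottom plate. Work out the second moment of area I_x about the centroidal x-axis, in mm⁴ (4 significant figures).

Treat the section as a set of non-overlapping primitives; coordinates are from the bounding-box lower-left.
Bottom plate: 150 × 30, A = 4 500 mm², y = 15 mm, Ī = 337 500 mm⁴.
Web plate: 14 × 180, A = 2 520 mm², y = 120 mm, Ī = 6 804 000 mm⁴.
Top plate: 120 × 26, A = 3 120 mm², y = 223 mm, Ī = 175 760 mm⁴.
Hole (subtracted): ⌀10, A = 78.5398 mm², y = 15 mm, Ī = 490.874 mm⁴.
Centroid: ȳ = ΣA·y / ΣA = 105.798 mm.
Transfer each piece to the centroidal x-axis using Ī + A·d² with d = y − 105.798:
  bottom plate: d = -90.798 mm → contributes +37 436 708 mm⁴
  web plate: d = 14.202 mm → contributes +7 312 279 mm⁴
  top plate: d = 117.202 mm → contributes +43 033 077 mm⁴
  hole: d = -90.798 mm → contributes −647 994 mm⁴
Total I = 87 134 070 mm⁴.

I_x ≈ 8.713 × 10⁷ mm⁴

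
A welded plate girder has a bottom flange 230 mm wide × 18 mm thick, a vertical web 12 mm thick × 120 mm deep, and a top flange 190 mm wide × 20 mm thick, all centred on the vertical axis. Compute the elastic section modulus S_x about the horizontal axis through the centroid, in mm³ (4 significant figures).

Treat the section as a set of non-overlapping primitives; coordinates are from the bounding-box lower-left.
Bottom plate: 230 × 18, A = 4 140 mm², y = 9 mm, Ī = 111 780 mm⁴.
Web plate: 12 × 120, A = 1 440 mm², y = 78 mm, Ī = 1 728 000 mm⁴.
Top plate: 190 × 20, A = 3 800 mm², y = 148 mm, Ī = 126 667 mm⁴.
Centroid: ȳ = ΣA·y / ΣA = 75.9041 mm.
Transfer each piece to the horizontal axis through the centroid using Ī + A·d² with d = y − 75.9041:
  bottom plate: d = -66.9041 mm → contributes +18 643 050 mm⁴
  web plate: d = 2.09595 mm → contributes +1 734 326 mm⁴
  top plate: d = 72.0959 mm → contributes +19 878 405 mm⁴
Total I = 40 255 780 mm⁴.
Extreme fibre distance c = 82.0959 mm; S = I/c = 490 350 mm³.

S_x ≈ 4.904 × 10⁵ mm³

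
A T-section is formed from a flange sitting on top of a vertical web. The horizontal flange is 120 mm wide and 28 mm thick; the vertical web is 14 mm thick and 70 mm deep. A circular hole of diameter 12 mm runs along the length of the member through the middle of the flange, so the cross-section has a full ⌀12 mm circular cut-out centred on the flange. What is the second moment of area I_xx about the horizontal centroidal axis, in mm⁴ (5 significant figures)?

Decompose the section into non-overlapping parts with the origin at the bottom-left of its bounding rectangle.
Flange: 120 × 28, A = 3 360 mm², y = 84 mm, Ī = 219 520 mm⁴.
Web: 14 × 70, A = 980 mm², y = 35 mm, Ī = 400166.7 mm⁴.
Hole (subtracted): ⌀12, A = 113.0973 mm², y = 84 mm, Ī = 1017.876 mm⁴.
Centroid: ȳ = ΣA·y / ΣA = 72.63944 mm.
Transfer each piece to the horizontal centroidal axis using Ī + A·d² with d = y − 72.63944:
  flange: d = 11.36056 mm → contributes +653169.7 mm⁴
  web: d = -37.63944 mm → contributes +1 788 559 mm⁴
  hole: d = 11.36056 mm → contributes −15614.49 mm⁴
Total I = 2 426 114 mm⁴.

I_xx ≈ 2.4261 × 10⁶ mm⁴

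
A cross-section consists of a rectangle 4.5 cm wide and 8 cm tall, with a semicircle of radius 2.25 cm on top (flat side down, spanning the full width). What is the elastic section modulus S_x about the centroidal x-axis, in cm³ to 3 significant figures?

Break the section into simple shapes (no overlaps), measuring from the bottom-left corner of the bounding box.
Rectangular body: 4.5 × 8, A = 36 cm², y = 4 cm, Ī = 192 cm⁴.
Semicircular cap: semicircle r = 2.25, A = 7.9522 cm², y = 8.9549 cm, Ī = 2.813 cm⁴.
Centroid: ȳ = ΣA·y / ΣA = 4.8965 cm.
Transfer each piece to the centroidal x-axis using Ī + A·d² with d = y − 4.8965:
  rectangular body: d = -0.89648 cm → contributes +220.93 cm⁴
  semicircular cap: d = 4.0584 cm → contributes +133.79 cm⁴
Total I = 354.73 cm⁴.
Extreme fibre distance c = 5.3535 cm; S = I/c = 66.26 cm³.

S_x ≈ 66.3 cm³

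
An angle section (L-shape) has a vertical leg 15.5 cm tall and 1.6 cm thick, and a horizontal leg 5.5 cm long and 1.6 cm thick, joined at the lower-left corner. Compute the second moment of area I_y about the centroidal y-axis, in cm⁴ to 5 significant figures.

I_y ≈ 50.903 cm⁴

Break the section into simple shapes (no overlaps), measuring from the bottom-left corner of the bounding box.
Vertical leg: 1.6 × 15.5, A = 24.8 cm², x = 0.8 cm, Ī = 5.290667 cm⁴.
Horizontal leg (remainder): 3.9 × 1.6, A = 6.24 cm², x = 3.55 cm, Ī = 7.9092 cm⁴.
Centroid: x̄ = ΣA·x / ΣA = 1.352835 cm.
Transfer each piece to the centroidal y-axis using Ī + A·d² with d = x − 1.352835:
  vertical leg: d = -0.5528351 cm → contributes +12.87021 cm⁴
  horizontal leg (remainder): d = 2.197165 cm → contributes +38.03301 cm⁴
Total I = 50.90322 cm⁴.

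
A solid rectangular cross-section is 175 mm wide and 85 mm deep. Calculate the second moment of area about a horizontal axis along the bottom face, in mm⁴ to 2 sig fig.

The section: 175 × 85, A = 14 875 mm², y = 42.5 mm, Ī = 8 955 990 mm⁴.
Transfer it to the bottom edge using Ī + A·d² with d = y − 0:
  the section: d = 42.5 mm → contributes +35 823 958 mm⁴
Total I = 35 823 958 mm⁴.

I_base ≈ 3.6 × 10⁷ mm⁴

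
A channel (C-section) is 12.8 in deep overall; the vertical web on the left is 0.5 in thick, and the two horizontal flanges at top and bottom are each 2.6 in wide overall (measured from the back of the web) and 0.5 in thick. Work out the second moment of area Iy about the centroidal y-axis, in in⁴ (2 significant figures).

Split into non-overlapping primitives; take the origin at the lower-left of the bounding box.
Web: 0.5 × 12.8, A = 6.4 in², x = 0.25 in, Ī = 0.1333 in⁴.
Top flange (beyond web): 2.1 × 0.5, A = 1.05 in², x = 1.55 in, Ī = 0.3859 in⁴.
Bottom flange (beyond web): 2.1 × 0.5, A = 1.05 in², x = 1.55 in, Ī = 0.3859 in⁴.
Centroid: x̄ = ΣA·x / ΣA = 0.5712 in.
Transfer each piece to the centroidal y-axis using Ī + A·d² with d = x − 0.5712:
  web: d = -0.3212 in → contributes +0.7935 in⁴
  top flange (beyond web): d = 0.9788 in → contributes +1.392 in⁴
  bottom flange (beyond web): d = 0.9788 in → contributes +1.392 in⁴
Total I = 3.577 in⁴.

Iy ≈ 3.6 in⁴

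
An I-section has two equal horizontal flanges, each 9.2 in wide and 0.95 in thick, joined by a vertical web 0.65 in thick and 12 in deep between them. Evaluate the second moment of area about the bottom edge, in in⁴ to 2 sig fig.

Split into non-overlapping primitives; take the origin at the lower-left of the bounding box.
Bottom flange: 9.2 × 0.95, A = 8.74 in², y = 0.475 in, Ī = 0.6573 in⁴.
Web: 0.65 × 12, A = 7.8 in², y = 6.95 in, Ī = 93.6 in⁴.
Top flange: 9.2 × 0.95, A = 8.74 in², y = 13.43 in, Ī = 0.6573 in⁴.
Transfer each piece to the bottom edge using Ī + A·d² with d = y − 0:
  bottom flange: d = 0.475 in → contributes +2.629 in⁴
  web: d = 6.95 in → contributes +470.4 in⁴
  top flange: d = 13.43 in → contributes +1 576 in⁴
Total I = 2 049 in⁴.

I_base ≈ 2000 in⁴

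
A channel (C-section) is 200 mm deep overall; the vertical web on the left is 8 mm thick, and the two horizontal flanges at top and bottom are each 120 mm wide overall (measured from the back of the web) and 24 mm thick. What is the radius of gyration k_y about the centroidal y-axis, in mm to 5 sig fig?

Split into non-overlapping primitives; take the origin at the lower-left of the bounding box.
Web: 8 × 200, A = 1 600 mm², x = 4 mm, Ī = 8533.333 mm⁴.
Top flange (beyond web): 112 × 24, A = 2 688 mm², x = 64 mm, Ī = 2 809 856 mm⁴.
Bottom flange (beyond web): 112 × 24, A = 2 688 mm², x = 64 mm, Ī = 2 809 856 mm⁴.
Centroid: x̄ = ΣA·x / ΣA = 50.23853 mm.
Transfer each piece to the centroidal y-axis using Ī + A·d² with d = x − 50.23853:
  web: d = -46.23853 mm → contributes +3 429 336 mm⁴
  top flange (beyond web): d = 13.76147 mm → contributes +3 318 904 mm⁴
  bottom flange (beyond web): d = 13.76147 mm → contributes +3 318 904 mm⁴
Total I = 10 067 144 mm⁴.
Radius of gyration: k = √(I/A) = √(10 067 144 / 6 976) = 37.9883 mm.

k_y ≈ 37.988 mm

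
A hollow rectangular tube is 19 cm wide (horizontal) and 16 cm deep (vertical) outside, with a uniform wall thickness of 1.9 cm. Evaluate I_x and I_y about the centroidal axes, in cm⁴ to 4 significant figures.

I_x ≈ 4185 cm⁴, I_y ≈ 5575 cm⁴

Break the section into simple shapes (no overlaps), measuring from the bottom-left corner of the bounding box.
Outer rectangle: 19 × 16, A = 304 cm², y = 8 cm, Ī = 6485.33 cm⁴.
Inner void (subtracted): 15.2 × 12.2, A = 185.44 cm², y = 8 cm, Ī = 2300.07 cm⁴.
By symmetry the centroid is at mid-height, ȳ = 8 cm.
All pieces are centred on the centroidal x-axis, so I = ΣĪ (holes subtracted) = 4185.26 cm⁴.
Repeating about the centroidal y-axis gives I_y = 5 575 cm⁴.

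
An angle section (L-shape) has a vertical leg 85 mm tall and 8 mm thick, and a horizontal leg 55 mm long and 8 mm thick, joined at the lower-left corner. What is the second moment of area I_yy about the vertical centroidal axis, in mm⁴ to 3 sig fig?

I_yy ≈ 2.56 × 10⁵ mm⁴

Break the section into simple shapes (no overlaps), measuring from the bottom-left corner of the bounding box.
Vertical leg: 8 × 85, A = 680 mm², x = 4 mm, Ī = 3626.7 mm⁴.
Horizontal leg (remainder): 47 × 8, A = 376 mm², x = 31.5 mm, Ī = 69 215 mm⁴.
Centroid: x̄ = ΣA·x / ΣA = 13.792 mm.
Transfer each piece to the vertical centroidal axis using Ī + A·d² with d = x − 13.792:
  vertical leg: d = -9.7917 mm → contributes +68 823 mm⁴
  horizontal leg (remainder): d = 17.708 mm → contributes +187 123 mm⁴
Total I = 255 946 mm⁴.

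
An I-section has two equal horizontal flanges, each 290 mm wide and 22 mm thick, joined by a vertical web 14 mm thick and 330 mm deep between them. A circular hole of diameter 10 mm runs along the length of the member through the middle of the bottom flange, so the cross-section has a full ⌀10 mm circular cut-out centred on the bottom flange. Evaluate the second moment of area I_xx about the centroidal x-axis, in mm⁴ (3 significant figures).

Decompose the section into non-overlapping parts with the origin at the bottom-left of its bounding rectangle.
Bottom flange: 290 × 22, A = 6 380 mm², y = 11 mm, Ī = 257 327 mm⁴.
Web: 14 × 330, A = 4 620 mm², y = 187 mm, Ī = 41 926 500 mm⁴.
Top flange: 290 × 22, A = 6 380 mm², y = 363 mm, Ī = 257 327 mm⁴.
Hole (subtracted): ⌀10, A = 78.54 mm², y = 11 mm, Ī = 490.87 mm⁴.
Centroid: ȳ = ΣA·y / ΣA = 187.8 mm.
Transfer each piece to the centroidal x-axis using Ī + A·d² with d = y − 187.8:
  bottom flange: d = -176.8 mm → contributes +199 682 530 mm⁴
  web: d = -0.79895 mm → contributes +41 929 449 mm⁴
  top flange: d = 175.2 mm → contributes +196 094 028 mm⁴
  hole: d = -176.8 mm → contributes −2 455 478 mm⁴
Total I = 435 250 529 mm⁴.

I_xx ≈ 4.35 × 10⁸ mm⁴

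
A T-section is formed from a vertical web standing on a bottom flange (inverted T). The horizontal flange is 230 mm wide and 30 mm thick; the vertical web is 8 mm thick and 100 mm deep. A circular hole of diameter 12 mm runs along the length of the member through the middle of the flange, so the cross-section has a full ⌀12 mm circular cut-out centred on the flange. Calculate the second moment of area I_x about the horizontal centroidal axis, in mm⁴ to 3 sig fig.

Break the section into simple shapes (no overlaps), measuring from the bottom-left corner of the bounding box.
Flange: 230 × 30, A = 6 900 mm², y = 15 mm, Ī = 517 500 mm⁴.
Web: 8 × 100, A = 800 mm², y = 80 mm, Ī = 666 667 mm⁴.
Hole (subtracted): ⌀12, A = 113.1 mm², y = 15 mm, Ī = 1017.9 mm⁴.
Centroid: ȳ = ΣA·y / ΣA = 21.854 mm.
Transfer each piece to the horizontal centroidal axis using Ī + A·d² with d = y − 21.854:
  flange: d = -6.8539 mm → contributes +841 636 mm⁴
  web: d = 58.146 mm → contributes +3 371 440 mm⁴
  hole: d = -6.8539 mm → contributes −6330.8 mm⁴
Total I = 4 206 745 mm⁴.

I_x ≈ 4.21 × 10⁶ mm⁴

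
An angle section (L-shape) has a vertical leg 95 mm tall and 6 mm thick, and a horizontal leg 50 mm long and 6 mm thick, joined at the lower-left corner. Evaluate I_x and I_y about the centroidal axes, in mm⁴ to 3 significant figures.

I_x ≈ 7.87 × 10⁵ mm⁴, I_y ≈ 1.57 × 10⁵ mm⁴

Break the section into simple shapes (no overlaps), measuring from the bottom-left corner of the bounding box.
Vertical leg: 6 × 95, A = 570 mm², y = 47.5 mm, Ī = 428 688 mm⁴.
Horizontal leg (remainder): 44 × 6, A = 264 mm², y = 3 mm, Ī = 792 mm⁴.
Centroid: ȳ = ΣA·y / ΣA = 33.414 mm.
Transfer each piece to the centroidal x-axis using Ī + A·d² with d = y − 33.414:
  vertical leg: d = 14.086 mm → contributes +541 790 mm⁴
  horizontal leg (remainder): d = -30.414 mm → contributes +244 990 mm⁴
Total I = 786 779 mm⁴.
For the y-axis: x̄ = 10.914 mm.
Repeating about the centroidal y-axis gives I_y = 157 072 mm⁴.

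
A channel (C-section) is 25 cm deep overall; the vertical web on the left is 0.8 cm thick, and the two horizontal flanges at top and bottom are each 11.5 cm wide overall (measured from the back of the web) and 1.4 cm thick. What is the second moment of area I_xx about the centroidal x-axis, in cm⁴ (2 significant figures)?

Split into non-overlapping primitives; take the origin at the lower-left of the bounding box.
Web: 0.8 × 25, A = 20 cm², y = 12.5 cm, Ī = 1 042 cm⁴.
Top flange (beyond web): 10.7 × 1.4, A = 14.98 cm², y = 24.3 cm, Ī = 2.447 cm⁴.
Bottom flange (beyond web): 10.7 × 1.4, A = 14.98 cm², y = 0.7 cm, Ī = 2.447 cm⁴.
By symmetry the centroid is at mid-height, ȳ = 12.5 cm.
Transfer each piece to the centroidal x-axis using Ī + A·d² with d = y − 12.5:
  web: d = 0 cm → contributes +1 042 cm⁴
  top flange (beyond web): d = 11.8 cm → contributes +2 088 cm⁴
  bottom flange (beyond web): d = -11.8 cm → contributes +2 088 cm⁴
Total I = 5 218 cm⁴.

I_xx ≈ 5200 cm⁴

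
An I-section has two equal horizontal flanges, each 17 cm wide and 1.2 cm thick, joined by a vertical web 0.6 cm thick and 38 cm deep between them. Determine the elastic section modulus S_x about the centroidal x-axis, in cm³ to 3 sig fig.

S_x ≈ 912 cm³

Break the section into simple shapes (no overlaps), measuring from the bottom-left corner of the bounding box.
Bottom flange: 17 × 1.2, A = 20.4 cm², y = 0.6 cm, Ī = 2.448 cm⁴.
Web: 0.6 × 38, A = 22.8 cm², y = 20.2 cm, Ī = 2743.6 cm⁴.
Top flange: 17 × 1.2, A = 20.4 cm², y = 39.8 cm, Ī = 2.448 cm⁴.
By symmetry the centroid is at mid-height, ȳ = 20.2 cm.
Transfer each piece to the centroidal x-axis using Ī + A·d² with d = y − 20.2:
  bottom flange: d = -19.6 cm → contributes +7839.3 cm⁴
  web: d = 0 cm → contributes +2743.6 cm⁴
  top flange: d = 19.6 cm → contributes +7839.3 cm⁴
Total I = 18 422 cm⁴.
Extreme fibre distance c = 20.2 cm; S = I/c = 911.99 cm³.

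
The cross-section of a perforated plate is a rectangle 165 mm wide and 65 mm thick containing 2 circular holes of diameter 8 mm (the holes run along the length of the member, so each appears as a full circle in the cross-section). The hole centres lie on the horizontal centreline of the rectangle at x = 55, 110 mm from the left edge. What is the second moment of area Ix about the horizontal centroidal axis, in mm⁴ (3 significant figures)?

Ix ≈ 3.78 × 10⁶ mm⁴

Break the section into simple shapes (no overlaps), measuring from the bottom-left corner of the bounding box.
Plate: 165 × 65, A = 10 725 mm², y = 32.5 mm, Ī = 3 776 094 mm⁴.
Hole 1 (subtracted): ⌀8, A = 50.265 mm², y = 32.5 mm, Ī = 201.06 mm⁴.
Hole 2 (subtracted): ⌀8, A = 50.265 mm², y = 32.5 mm, Ī = 201.06 mm⁴.
By symmetry the centroid is at mid-height, ȳ = 32.5 mm.
All pieces are centred on the horizontal centroidal axis, so I = ΣĪ (holes subtracted) = 3 775 692 mm⁴.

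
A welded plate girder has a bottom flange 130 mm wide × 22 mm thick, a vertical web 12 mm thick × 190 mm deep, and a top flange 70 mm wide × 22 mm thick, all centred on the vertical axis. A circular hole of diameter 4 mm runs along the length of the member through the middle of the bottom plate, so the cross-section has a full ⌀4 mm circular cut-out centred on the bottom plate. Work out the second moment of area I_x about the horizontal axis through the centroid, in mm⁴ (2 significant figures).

I_x ≈ 5.3 × 10⁷ mm⁴

Split into non-overlapping primitives; take the origin at the lower-left of the bounding box.
Bottom plate: 130 × 22, A = 2 860 mm², y = 11 mm, Ī = 115 353 mm⁴.
Web plate: 12 × 190, A = 2 280 mm², y = 117 mm, Ī = 6 859 000 mm⁴.
Top plate: 70 × 22, A = 1 540 mm², y = 223 mm, Ī = 62 113 mm⁴.
Hole (subtracted): ⌀4, A = 12.57 mm², y = 11 mm, Ī = 12.57 mm⁴.
Centroid: ȳ = ΣA·y / ΣA = 96.21 mm.
Transfer each piece to the horizontal axis through the centroid using Ī + A·d² with d = y − 96.21:
  bottom plate: d = -85.21 mm → contributes +20 883 127 mm⁴
  web plate: d = 20.79 mm → contributes +7 844 073 mm⁴
  top plate: d = 126.8 mm → contributes +24 817 059 mm⁴
  hole: d = -85.21 mm → contributes −91 263 mm⁴
Total I = 53 452 996 mm⁴.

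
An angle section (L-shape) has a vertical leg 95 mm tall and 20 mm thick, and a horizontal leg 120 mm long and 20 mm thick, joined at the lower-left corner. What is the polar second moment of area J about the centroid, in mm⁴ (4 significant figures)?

Split into non-overlapping primitives; take the origin at the lower-left of the bounding box.
Vertical leg: 20 × 95, A = 1 900 mm², y = 47.5 mm, Ī = 1 428 958 mm⁴.
Horizontal leg (remainder): 100 × 20, A = 2 000 mm², y = 10 mm, Ī = 66666.7 mm⁴.
Centroid: ȳ = ΣA·y / ΣA = 28.2692 mm.
Transfer each piece to the centroidal x-axis using Ī + A·d² with d = y − 28.2692:
  vertical leg: d = 19.2308 mm → contributes +2 131 621 mm⁴
  horizontal leg (remainder): d = -18.2692 mm → contributes +734 196 mm⁴
Total I = 2 865 817 mm⁴.
For the y-axis: x̄ = 40.7692 mm.
Repeating about the centroidal y-axis gives I_y = 5 237 692 mm⁴.
Polar second moment: J = I_x + I_y = 8 103 510 mm⁴.

J ≈ 8.104 × 10⁶ mm⁴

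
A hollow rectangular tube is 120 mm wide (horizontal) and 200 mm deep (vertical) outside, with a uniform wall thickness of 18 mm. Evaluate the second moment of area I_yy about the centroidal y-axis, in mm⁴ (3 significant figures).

I_yy ≈ 2.07 × 10⁷ mm⁴

Break the section into simple shapes (no overlaps), measuring from the bottom-left corner of the bounding box.
Outer rectangle: 120 × 200, A = 24 000 mm², x = 60 mm, Ī = 28 800 000 mm⁴.
Inner void (subtracted): 84 × 164, A = 13 776 mm², x = 60 mm, Ī = 8 100 288 mm⁴.
By symmetry the centroid is at mid-width, x̄ = 60 mm.
All pieces are centred on the centroidal y-axis, so I = ΣĪ (holes subtracted) = 20 699 712 mm⁴.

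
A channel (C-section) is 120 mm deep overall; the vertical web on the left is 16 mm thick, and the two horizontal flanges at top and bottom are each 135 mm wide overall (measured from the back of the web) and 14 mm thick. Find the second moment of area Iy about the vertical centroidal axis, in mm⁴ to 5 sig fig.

Break the section into simple shapes (no overlaps), measuring from the bottom-left corner of the bounding box.
Web: 16 × 120, A = 1 920 mm², x = 8 mm, Ī = 40 960 mm⁴.
Top flange (beyond web): 119 × 14, A = 1 666 mm², x = 75.5 mm, Ī = 1 966 019 mm⁴.
Bottom flange (beyond web): 119 × 14, A = 1 666 mm², x = 75.5 mm, Ī = 1 966 019 mm⁴.
Centroid: x̄ = ΣA·x / ΣA = 50.82369 mm.
Transfer each piece to the vertical centroidal axis using Ī + A·d² with d = x − 50.82369:
  web: d = -42.82369 mm → contributes +3 561 987 mm⁴
  top flange (beyond web): d = 24.67631 mm → contributes +2 980 480 mm⁴
  bottom flange (beyond web): d = 24.67631 mm → contributes +2 980 480 mm⁴
Total I = 9 522 947 mm⁴.

Iy ≈ 9.5229 × 10⁶ mm⁴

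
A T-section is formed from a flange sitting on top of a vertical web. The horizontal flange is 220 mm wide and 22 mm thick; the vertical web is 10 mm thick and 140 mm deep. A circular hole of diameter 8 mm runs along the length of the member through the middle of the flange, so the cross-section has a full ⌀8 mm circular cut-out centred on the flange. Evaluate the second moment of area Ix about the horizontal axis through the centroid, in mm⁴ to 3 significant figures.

Break the section into simple shapes (no overlaps), measuring from the bottom-left corner of the bounding box.
Flange: 220 × 22, A = 4 840 mm², y = 151 mm, Ī = 195 213 mm⁴.
Web: 10 × 140, A = 1 400 mm², y = 70 mm, Ī = 2 286 667 mm⁴.
Hole (subtracted): ⌀8, A = 50.265 mm², y = 151 mm, Ī = 201.06 mm⁴.
Centroid: ȳ = ΣA·y / ΣA = 132.68 mm.
Transfer each piece to the horizontal axis through the centroid using Ī + A·d² with d = y − 132.68:
  flange: d = 18.321 mm → contributes +1 819 742 mm⁴
  web: d = -62.679 mm → contributes +7 786 847 mm⁴
  hole: d = 18.321 mm → contributes −17 072 mm⁴
Total I = 9 589 516 mm⁴.

Ix ≈ 9.59 × 10⁶ mm⁴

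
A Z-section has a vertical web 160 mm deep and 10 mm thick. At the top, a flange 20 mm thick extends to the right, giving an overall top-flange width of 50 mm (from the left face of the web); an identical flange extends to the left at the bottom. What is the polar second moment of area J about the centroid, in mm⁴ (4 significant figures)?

Decompose the section into non-overlapping parts with the origin at the bottom-left of its bounding rectangle.
Web: 10 × 160, A = 1 600 mm², y = 80 mm, Ī = 3 413 333 mm⁴.
Top flange (beyond web): 40 × 20, A = 800 mm², y = 150 mm, Ī = 26666.7 mm⁴.
Bottom flange (beyond web): 40 × 20, A = 800 mm², y = 10 mm, Ī = 26666.7 mm⁴.
Centroid: ȳ = ΣA·y / ΣA = 80 mm.
Transfer each piece to the centroidal x-axis using Ī + A·d² with d = y − 80:
  web: d = 0 mm → contributes +3 413 333 mm⁴
  top flange (beyond web): d = 70 mm → contributes +3 946 667 mm⁴
  bottom flange (beyond web): d = -70 mm → contributes +3 946 667 mm⁴
Total I = 11 306 667 mm⁴.
For the y-axis: x̄ = 45 mm.
Repeating about the centroidal y-axis gives I_y = 1 226 667 mm⁴.
Polar second moment: J = I_x + I_y = 12 533 333 mm⁴.

J ≈ 1.253 × 10⁷ mm⁴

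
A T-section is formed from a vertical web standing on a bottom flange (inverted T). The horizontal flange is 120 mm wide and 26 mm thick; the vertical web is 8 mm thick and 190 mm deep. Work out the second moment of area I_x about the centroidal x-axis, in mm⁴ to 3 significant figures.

Decompose the section into non-overlapping parts with the origin at the bottom-left of its bounding rectangle.
Flange: 120 × 26, A = 3 120 mm², y = 13 mm, Ī = 175 760 mm⁴.
Web: 8 × 190, A = 1 520 mm², y = 121 mm, Ī = 4 572 667 mm⁴.
Centroid: ȳ = ΣA·y / ΣA = 48.379 mm.
Transfer each piece to the centroidal x-axis using Ī + A·d² with d = y − 48.379:
  flange: d = -35.379 mm → contributes +4 081 050 mm⁴
  web: d = 72.621 mm → contributes +12 588 789 mm⁴
Total I = 16 669 839 mm⁴.

I_x ≈ 1.67 × 10⁷ mm⁴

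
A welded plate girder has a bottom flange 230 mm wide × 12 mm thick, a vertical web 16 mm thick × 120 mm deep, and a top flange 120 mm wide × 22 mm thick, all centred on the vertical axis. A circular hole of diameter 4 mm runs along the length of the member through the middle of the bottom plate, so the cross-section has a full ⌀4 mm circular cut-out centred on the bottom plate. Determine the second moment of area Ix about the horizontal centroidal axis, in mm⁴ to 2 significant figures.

Split into non-overlapping primitives; take the origin at the lower-left of the bounding box.
Bottom plate: 230 × 12, A = 2 760 mm², y = 6 mm, Ī = 33 120 mm⁴.
Web plate: 16 × 120, A = 1 920 mm², y = 72 mm, Ī = 2 304 000 mm⁴.
Top plate: 120 × 22, A = 2 640 mm², y = 143 mm, Ī = 106 480 mm⁴.
Hole (subtracted): ⌀4, A = 12.57 mm², y = 6 mm, Ī = 12.57 mm⁴.
Centroid: ȳ = ΣA·y / ΣA = 72.84 mm.
Transfer each piece to the horizontal centroidal axis using Ī + A·d² with d = y − 72.84:
  bottom plate: d = -66.84 mm → contributes +12 362 199 mm⁴
  web plate: d = -0.8361 mm → contributes +2 305 342 mm⁴
  top plate: d = 70.16 mm → contributes +13 103 147 mm⁴
  hole: d = -66.84 mm → contributes −56 147 mm⁴
Total I = 27 714 541 mm⁴.

Ix ≈ 2.8 × 10⁷ mm⁴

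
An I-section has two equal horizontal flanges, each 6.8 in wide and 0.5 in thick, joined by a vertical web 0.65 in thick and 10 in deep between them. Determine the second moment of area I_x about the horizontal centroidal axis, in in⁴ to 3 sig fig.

I_x ≈ 242 in⁴

Treat the section as a set of non-overlapping primitives; coordinates are from the bounding-box lower-left.
Bottom flange: 6.8 × 0.5, A = 3.4 in², y = 0.25 in, Ī = 0.070833 in⁴.
Web: 0.65 × 10, A = 6.5 in², y = 5.5 in, Ī = 54.167 in⁴.
Top flange: 6.8 × 0.5, A = 3.4 in², y = 10.75 in, Ī = 0.070833 in⁴.
By symmetry the centroid is at mid-height, ȳ = 5.5 in.
Transfer each piece to the horizontal centroidal axis using Ī + A·d² with d = y − 5.5:
  bottom flange: d = -5.25 in → contributes +93.783 in⁴
  web: d = 0 in → contributes +54.167 in⁴
  top flange: d = 5.25 in → contributes +93.783 in⁴
Total I = 241.73 in⁴.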